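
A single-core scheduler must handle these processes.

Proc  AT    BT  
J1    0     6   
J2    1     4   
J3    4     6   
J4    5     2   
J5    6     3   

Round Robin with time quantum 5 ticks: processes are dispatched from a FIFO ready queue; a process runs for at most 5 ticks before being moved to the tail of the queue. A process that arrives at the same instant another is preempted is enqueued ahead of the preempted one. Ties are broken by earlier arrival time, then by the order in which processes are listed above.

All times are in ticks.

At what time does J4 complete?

Gantt: | J1 0-5 | J2 5-9 | J3 9-14 | J4 14-16 | J1 16-17 | J5 17-20 | J3 20-21 |
Completion: J1=17  J2=9  J3=21  J4=16  J5=20

16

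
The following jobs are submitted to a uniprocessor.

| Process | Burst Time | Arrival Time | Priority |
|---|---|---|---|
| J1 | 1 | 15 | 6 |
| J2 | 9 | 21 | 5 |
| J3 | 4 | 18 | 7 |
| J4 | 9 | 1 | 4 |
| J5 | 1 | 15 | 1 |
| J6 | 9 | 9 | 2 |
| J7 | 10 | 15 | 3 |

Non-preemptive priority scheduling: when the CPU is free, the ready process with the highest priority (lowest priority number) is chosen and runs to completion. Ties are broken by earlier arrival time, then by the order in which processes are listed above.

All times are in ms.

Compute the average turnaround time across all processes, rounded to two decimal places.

15.43

Timeline: | idle 0-1 | J4 1-10 | J6 10-19 | J5 19-20 | J7 20-30 | J2 30-39 | J1 39-40 | J3 40-44 |
Completion: J1=40  J2=39  J3=44  J4=10  J5=20  J6=19  J7=30
Turnaround times: J1=25, J2=18, J3=26, J4=9, J5=5, J6=10, J7=15
Average turnaround = (25+18+26+9+5+10+15) / 7 = 108/7 = 15.43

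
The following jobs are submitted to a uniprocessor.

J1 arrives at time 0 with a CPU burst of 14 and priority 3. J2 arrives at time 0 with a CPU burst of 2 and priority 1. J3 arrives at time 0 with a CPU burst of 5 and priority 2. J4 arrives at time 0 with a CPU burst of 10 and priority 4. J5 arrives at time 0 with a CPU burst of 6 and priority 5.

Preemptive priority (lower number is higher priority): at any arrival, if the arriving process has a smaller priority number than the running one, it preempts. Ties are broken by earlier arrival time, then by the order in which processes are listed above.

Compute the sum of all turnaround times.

Gantt: | J2 0-2 | J3 2-7 | J1 7-21 | J4 21-31 | J5 31-37 |
Completion: J1=21  J2=2  J3=7  J4=31  J5=37
Turnaround = completion − arrival: J1=21, J2=2, J3=7, J4=31, J5=37
Total turnaround = 21 + 2 + 7 + 31 + 37 = 98

98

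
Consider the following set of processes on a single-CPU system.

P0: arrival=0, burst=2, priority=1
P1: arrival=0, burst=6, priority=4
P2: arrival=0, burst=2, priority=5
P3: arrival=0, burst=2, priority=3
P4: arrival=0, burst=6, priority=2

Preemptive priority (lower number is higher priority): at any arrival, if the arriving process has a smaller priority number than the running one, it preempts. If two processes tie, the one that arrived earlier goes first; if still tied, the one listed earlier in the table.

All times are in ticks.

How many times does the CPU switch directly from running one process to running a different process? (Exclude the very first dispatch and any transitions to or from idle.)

4

Gantt: | P0 0-2 | P4 2-8 | P3 8-10 | P1 10-16 | P2 16-18 |
Completion: P0=2  P1=16  P2=18  P3=10  P4=8
Turnaround (C−A): P0=2  P1=16  P2=18  P3=10  P4=8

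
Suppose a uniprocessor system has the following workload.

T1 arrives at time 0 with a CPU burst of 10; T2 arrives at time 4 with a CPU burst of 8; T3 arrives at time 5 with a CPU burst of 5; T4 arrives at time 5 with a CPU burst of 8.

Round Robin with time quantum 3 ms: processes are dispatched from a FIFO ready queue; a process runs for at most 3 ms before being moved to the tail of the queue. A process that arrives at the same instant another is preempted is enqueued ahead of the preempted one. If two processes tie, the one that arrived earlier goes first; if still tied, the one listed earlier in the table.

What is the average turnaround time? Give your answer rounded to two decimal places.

Schedule: | T1 0-6 | T2 6-9 | T3 9-12 | T4 12-15 | T1 15-18 | T2 18-21 | T3 21-23 | T4 23-26 | T1 26-27 | T2 27-29 | T4 29-31 |
Completion: T1=27  T2=29  T3=23  T4=31
Turnaround (C−A): T1=27  T2=25  T3=18  T4=26
Turnaround times: T1=27, T2=25, T3=18, T4=26
Average turnaround = (27+25+18+26) / 4 = 96/4 = 24.00

24.00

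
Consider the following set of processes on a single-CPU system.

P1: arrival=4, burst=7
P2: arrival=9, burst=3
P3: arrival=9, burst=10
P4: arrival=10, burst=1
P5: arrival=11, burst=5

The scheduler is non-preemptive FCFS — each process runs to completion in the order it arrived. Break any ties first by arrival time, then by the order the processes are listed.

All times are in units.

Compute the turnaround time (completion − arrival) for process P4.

Schedule: | idle 0-4 | P1 4-11 | P2 11-14 | P3 14-24 | P4 24-25 | P5 25-30 |
Completion: P1=11  P2=14  P3=24  P4=25  P5=30
Turnaround(P4) = completion − arrival = 25 − 10 = 15

15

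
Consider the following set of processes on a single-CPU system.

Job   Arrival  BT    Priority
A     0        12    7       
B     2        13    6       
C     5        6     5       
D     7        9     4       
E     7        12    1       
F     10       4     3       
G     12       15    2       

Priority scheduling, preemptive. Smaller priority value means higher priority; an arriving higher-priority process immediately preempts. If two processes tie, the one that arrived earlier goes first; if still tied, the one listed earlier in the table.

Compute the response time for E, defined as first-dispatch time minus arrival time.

0

Schedule: | A 0-2 | B 2-5 | C 5-7 | E 7-19 | G 19-34 | F 34-38 | D 38-47 | C 47-51 | B 51-61 | A 61-71 |
Completion: A=71  B=61  C=51  D=47  E=19  F=38  G=34
Turnaround (C−A): A=71  B=59  C=46  D=40  E=12  F=28  G=22
Response(E) = first start − arrival = 7 − 7 = 0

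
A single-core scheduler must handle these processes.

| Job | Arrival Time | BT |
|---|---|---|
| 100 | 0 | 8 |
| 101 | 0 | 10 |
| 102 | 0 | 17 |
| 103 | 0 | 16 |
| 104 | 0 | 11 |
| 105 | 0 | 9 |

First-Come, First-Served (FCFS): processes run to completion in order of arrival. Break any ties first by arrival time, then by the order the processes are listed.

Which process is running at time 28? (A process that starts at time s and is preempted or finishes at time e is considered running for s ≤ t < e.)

Timeline: | 100 0-8 | 101 8-18 | 102 18-35 | 103 35-51 | 104 51-62 | 105 62-71 |
Completion: 100=8  101=18  102=35  103=51  104=62  105=71
Turnaround (C−A): 100=8  101=18  102=35  103=51  104=62  105=71

102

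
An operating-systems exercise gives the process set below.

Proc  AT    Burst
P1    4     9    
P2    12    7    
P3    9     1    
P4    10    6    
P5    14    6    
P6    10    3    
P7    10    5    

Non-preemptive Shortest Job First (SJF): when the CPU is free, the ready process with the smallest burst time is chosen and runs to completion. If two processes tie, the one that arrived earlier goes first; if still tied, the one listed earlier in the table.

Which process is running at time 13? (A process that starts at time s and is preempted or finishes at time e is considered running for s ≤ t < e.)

Gantt: | idle 0-4 | P1 4-13 | P3 13-14 | P6 14-17 | P7 17-22 | P4 22-28 | P5 28-34 | P2 34-41 |
Completion: P1=13  P2=41  P3=14  P4=28  P5=34  P6=17  P7=22

P3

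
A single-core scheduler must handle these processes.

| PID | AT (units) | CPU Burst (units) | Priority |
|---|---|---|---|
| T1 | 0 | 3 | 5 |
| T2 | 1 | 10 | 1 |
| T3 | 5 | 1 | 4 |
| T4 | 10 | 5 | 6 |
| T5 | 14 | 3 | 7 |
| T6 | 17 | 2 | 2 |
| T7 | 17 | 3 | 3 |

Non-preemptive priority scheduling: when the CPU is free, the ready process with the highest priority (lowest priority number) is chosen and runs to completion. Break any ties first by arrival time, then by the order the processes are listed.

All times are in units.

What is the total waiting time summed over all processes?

30

Schedule: | T1 0-3 | T2 3-13 | T3 13-14 | T4 14-19 | T6 19-21 | T7 21-24 | T5 24-27 |
Completion: T1=3  T2=13  T3=14  T4=19  T5=27  T6=21  T7=24
Turnaround (C−A): T1=3  T2=12  T3=9  T4=9  T5=13  T6=4  T7=7
Waiting = turnaround − burst: T1=0, T2=2, T3=8, T4=4, T5=10, T6=2, T7=4
Total waiting = 0 + 2 + 8 + 4 + 10 + 2 + 4 = 30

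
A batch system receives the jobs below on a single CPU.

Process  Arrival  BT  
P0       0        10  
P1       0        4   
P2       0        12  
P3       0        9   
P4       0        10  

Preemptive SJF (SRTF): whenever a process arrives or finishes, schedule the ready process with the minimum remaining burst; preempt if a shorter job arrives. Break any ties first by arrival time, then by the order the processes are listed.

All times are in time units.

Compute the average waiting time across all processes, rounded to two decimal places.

Gantt: | P1 0-4 | P3 4-13 | P0 13-23 | P4 23-33 | P2 33-45 |
Completion: P0=23  P1=4  P2=45  P3=13  P4=33
Turnaround (C−A): P0=23  P1=4  P2=45  P3=13  P4=33
Waiting times: P0=13, P1=0, P2=33, P3=4, P4=23
Average waiting = (13+0+33+4+23) / 5 = 73/5 = 14.60

14.60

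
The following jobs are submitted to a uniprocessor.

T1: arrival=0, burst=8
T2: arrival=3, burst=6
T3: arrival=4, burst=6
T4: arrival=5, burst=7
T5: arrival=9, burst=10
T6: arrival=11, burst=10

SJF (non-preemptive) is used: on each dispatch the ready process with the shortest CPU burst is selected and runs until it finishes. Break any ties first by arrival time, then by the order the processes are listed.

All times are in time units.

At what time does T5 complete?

Schedule: | T1 0-8 | T2 8-14 | T3 14-20 | T4 20-27 | T5 27-37 | T6 37-47 |
Completion: T1=8  T2=14  T3=20  T4=27  T5=37  T6=47
Turnaround (C−A): T1=8  T2=11  T3=16  T4=22  T5=28  T6=36

37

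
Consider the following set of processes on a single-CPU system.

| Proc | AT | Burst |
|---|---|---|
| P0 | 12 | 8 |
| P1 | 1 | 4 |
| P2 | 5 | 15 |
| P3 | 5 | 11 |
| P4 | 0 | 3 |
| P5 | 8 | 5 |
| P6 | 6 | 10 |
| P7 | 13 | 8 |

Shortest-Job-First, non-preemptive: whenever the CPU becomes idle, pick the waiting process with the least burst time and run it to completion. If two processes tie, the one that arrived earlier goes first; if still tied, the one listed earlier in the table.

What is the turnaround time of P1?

6

Gantt: | P4 0-3 | P1 3-7 | P6 7-17 | P5 17-22 | P0 22-30 | P7 30-38 | P3 38-49 | P2 49-64 |
Completion: P0=30  P1=7  P2=64  P3=49  P4=3  P5=22  P6=17  P7=38
Turnaround (C−A): P0=18  P1=6  P2=59  P3=44  P4=3  P5=14  P6=11  P7=25
Turnaround(P1) = completion − arrival = 7 − 1 = 6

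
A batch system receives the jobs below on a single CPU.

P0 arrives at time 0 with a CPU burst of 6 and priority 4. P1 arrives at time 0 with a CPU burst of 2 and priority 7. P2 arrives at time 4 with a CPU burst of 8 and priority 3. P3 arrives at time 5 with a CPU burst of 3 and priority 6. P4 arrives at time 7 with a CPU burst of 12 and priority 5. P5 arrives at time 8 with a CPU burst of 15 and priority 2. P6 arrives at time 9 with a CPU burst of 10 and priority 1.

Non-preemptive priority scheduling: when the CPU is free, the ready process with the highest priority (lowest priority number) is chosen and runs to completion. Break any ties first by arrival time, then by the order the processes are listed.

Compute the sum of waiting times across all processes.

155

Timeline: | P0 0-6 | P2 6-14 | P6 14-24 | P5 24-39 | P4 39-51 | P3 51-54 | P1 54-56 |
Completion: P0=6  P1=56  P2=14  P3=54  P4=51  P5=39  P6=24
Waiting = turnaround − burst: P0=0, P1=54, P2=2, P3=46, P4=32, P5=16, P6=5
Total waiting = 0 + 54 + 2 + 46 + 32 + 16 + 5 = 155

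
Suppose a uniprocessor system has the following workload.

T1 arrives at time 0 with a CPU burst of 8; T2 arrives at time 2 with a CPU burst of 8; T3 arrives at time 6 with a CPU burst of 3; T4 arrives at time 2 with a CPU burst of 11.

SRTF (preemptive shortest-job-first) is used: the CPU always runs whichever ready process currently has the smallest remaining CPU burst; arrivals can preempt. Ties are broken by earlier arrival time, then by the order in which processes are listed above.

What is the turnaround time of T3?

5

Gantt: | T1 0-8 | T3 8-11 | T2 11-19 | T4 19-30 |
Completion: T1=8  T2=19  T3=11  T4=30
Turnaround (C−A): T1=8  T2=17  T3=5  T4=28
Turnaround(T3) = completion − arrival = 11 − 6 = 5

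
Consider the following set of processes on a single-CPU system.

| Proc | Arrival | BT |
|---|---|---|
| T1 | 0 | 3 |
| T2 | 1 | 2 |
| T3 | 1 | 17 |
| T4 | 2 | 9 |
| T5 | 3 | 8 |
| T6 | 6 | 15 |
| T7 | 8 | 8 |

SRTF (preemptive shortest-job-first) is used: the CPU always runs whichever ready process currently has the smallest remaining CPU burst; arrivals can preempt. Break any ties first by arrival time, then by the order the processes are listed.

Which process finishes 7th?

Timeline: | T1 0-3 | T2 3-5 | T5 5-13 | T7 13-21 | T4 21-30 | T6 30-45 | T3 45-62 |
Completion: T1=3  T2=5  T3=62  T4=30  T5=13  T6=45  T7=21
Finish order: T1 → T2 → T5 → T7 → T4 → T6 → T3

T3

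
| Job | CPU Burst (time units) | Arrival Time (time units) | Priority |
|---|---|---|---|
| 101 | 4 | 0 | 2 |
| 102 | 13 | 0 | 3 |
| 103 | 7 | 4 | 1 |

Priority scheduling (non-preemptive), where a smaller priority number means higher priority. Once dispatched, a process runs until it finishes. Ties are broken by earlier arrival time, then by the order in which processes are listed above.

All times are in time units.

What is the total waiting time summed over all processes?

Schedule: | 101 0-4 | 103 4-11 | 102 11-24 |
Completion: 101=4  102=24  103=11
Waiting = turnaround − burst: 101=0, 102=11, 103=0
Total waiting = 0 + 11 + 0 = 11

11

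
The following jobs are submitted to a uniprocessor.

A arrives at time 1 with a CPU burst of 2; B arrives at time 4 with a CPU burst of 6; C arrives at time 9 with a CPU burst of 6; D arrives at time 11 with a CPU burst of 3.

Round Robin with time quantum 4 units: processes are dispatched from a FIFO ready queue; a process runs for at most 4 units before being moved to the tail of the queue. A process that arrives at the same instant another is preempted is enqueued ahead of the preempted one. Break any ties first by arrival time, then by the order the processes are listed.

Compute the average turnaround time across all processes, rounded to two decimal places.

6.00

Timeline: | idle 0-1 | A 1-3 | idle 3-4 | B 4-10 | C 10-14 | D 14-17 | C 17-19 |
Completion: A=3  B=10  C=19  D=17
Turnaround (C−A): A=2  B=6  C=10  D=6
Turnaround times: A=2, B=6, C=10, D=6
Average turnaround = (2+6+10+6) / 4 = 24/4 = 6.00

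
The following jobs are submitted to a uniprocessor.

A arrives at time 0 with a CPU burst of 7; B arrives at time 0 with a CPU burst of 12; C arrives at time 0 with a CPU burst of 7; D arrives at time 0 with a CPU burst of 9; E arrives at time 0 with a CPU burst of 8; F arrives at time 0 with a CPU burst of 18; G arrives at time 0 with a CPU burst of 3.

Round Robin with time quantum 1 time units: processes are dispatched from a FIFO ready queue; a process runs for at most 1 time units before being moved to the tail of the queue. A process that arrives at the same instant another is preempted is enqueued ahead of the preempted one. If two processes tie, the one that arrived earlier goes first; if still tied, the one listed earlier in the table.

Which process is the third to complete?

C

Timeline: | A 0-1 | B 1-2 | C 2-3 | D 3-4 | E 4-5 | F 5-6 | G 6-7 | A 7-8 | B 8-9 | C 9-10 | D 10-11 | E 11-12 | F 12-13 | G 13-14 | A 14-15 | B 15-16 | C 16-17 | D 17-18 | E 18-19 | F 19-20 | G 20-21 | A 21-22 | B 22-23 | C 23-24 | D 24-25 | E 25-26 | F 26-27 | A 27-28 | B 28-29 | C 29-30 | D 30-31 | E 31-32 | F 32-33 | A 33-34 | B 34-35 | C 35-36 | D 36-37 | E 37-38 | F 38-39 | A 39-40 | B 40-41 | C 41-42 | D 42-43 | E 43-44 | F 44-45 | B 45-46 | D 46-47 | E 47-48 | F 48-49 | B 49-50 | D 50-51 | F 51-52 | B 52-53 | F 53-54 | B 54-55 | F 55-56 | B 56-57 | F 57-64 |
Completion: A=40  B=57  C=42  D=51  E=48  F=64  G=21
Turnaround (C−A): A=40  B=57  C=42  D=51  E=48  F=64  G=21
Finish order: G → A → C → E → D → B → F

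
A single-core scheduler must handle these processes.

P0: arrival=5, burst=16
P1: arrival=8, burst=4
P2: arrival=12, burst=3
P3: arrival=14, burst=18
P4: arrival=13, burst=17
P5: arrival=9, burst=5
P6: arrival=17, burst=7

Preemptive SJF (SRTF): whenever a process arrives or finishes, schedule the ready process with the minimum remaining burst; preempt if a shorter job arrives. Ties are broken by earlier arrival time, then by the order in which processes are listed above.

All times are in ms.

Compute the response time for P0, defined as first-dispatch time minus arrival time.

0

Schedule: | idle 0-5 | P0 5-8 | P1 8-12 | P2 12-15 | P5 15-20 | P6 20-27 | P0 27-40 | P4 40-57 | P3 57-75 |
Completion: P0=40  P1=12  P2=15  P3=75  P4=57  P5=20  P6=27
Turnaround (C−A): P0=35  P1=4  P2=3  P3=61  P4=44  P5=11  P6=10
Response(P0) = first start − arrival = 5 − 5 = 0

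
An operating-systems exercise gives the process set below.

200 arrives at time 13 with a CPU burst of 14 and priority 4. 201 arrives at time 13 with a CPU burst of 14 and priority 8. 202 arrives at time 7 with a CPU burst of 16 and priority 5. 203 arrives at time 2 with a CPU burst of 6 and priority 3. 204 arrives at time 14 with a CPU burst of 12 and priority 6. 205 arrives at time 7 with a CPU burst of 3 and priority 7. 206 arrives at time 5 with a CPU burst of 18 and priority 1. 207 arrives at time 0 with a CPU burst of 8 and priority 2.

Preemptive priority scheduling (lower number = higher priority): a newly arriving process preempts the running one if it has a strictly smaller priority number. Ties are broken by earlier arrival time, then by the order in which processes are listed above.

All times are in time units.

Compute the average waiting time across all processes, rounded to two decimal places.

Schedule: | 207 0-5 | 206 5-23 | 207 23-26 | 203 26-32 | 200 32-46 | 202 46-62 | 204 62-74 | 205 74-77 | 201 77-91 |
Completion: 200=46  201=91  202=62  203=32  204=74  205=77  206=23  207=26
Waiting times: 200=19, 201=64, 202=39, 203=24, 204=48, 205=67, 206=0, 207=18
Average waiting = (19+64+39+24+48+67+0+18) / 8 = 279/8 = 34.88

34.88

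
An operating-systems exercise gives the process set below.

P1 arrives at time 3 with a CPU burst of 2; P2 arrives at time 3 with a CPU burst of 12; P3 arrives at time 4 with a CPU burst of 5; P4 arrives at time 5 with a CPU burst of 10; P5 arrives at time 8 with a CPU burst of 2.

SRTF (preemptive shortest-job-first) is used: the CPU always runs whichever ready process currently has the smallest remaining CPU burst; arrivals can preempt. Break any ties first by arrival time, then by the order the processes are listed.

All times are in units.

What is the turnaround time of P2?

Schedule: | idle 0-3 | P1 3-5 | P3 5-10 | P5 10-12 | P4 12-22 | P2 22-34 |
Completion: P1=5  P2=34  P3=10  P4=22  P5=12
Turnaround (C−A): P1=2  P2=31  P3=6  P4=17  P5=4
Turnaround(P2) = completion − arrival = 34 − 3 = 31

31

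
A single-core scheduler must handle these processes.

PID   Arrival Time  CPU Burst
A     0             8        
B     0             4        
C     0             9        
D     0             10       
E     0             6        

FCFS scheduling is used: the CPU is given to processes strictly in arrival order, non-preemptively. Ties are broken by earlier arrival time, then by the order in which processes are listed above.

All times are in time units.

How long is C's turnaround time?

Gantt: | A 0-8 | B 8-12 | C 12-21 | D 21-31 | E 31-37 |
Completion: A=8  B=12  C=21  D=31  E=37
Turnaround (C−A): A=8  B=12  C=21  D=31  E=37
Turnaround(C) = completion − arrival = 21 − 0 = 21

21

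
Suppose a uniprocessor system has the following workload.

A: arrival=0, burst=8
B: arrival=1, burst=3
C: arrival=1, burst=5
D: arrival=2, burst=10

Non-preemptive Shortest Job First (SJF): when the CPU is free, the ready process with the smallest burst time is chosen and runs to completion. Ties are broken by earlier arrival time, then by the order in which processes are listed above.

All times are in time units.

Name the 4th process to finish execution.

Schedule: | A 0-8 | B 8-11 | C 11-16 | D 16-26 |
Completion: A=8  B=11  C=16  D=26
Turnaround (C−A): A=8  B=10  C=15  D=24
Finish order: A → B → C → D

D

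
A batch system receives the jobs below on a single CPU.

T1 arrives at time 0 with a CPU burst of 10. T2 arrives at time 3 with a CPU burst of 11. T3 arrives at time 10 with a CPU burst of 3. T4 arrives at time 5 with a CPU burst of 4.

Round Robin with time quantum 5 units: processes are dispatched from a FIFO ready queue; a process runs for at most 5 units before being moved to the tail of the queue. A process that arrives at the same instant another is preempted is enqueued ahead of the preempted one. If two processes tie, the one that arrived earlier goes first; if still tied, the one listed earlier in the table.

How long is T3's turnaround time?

Schedule: | T1 0-5 | T2 5-10 | T4 10-14 | T1 14-19 | T3 19-22 | T2 22-28 |
Completion: T1=19  T2=28  T3=22  T4=14
Turnaround (C−A): T1=19  T2=25  T3=12  T4=9
Turnaround(T3) = completion − arrival = 22 − 10 = 12

12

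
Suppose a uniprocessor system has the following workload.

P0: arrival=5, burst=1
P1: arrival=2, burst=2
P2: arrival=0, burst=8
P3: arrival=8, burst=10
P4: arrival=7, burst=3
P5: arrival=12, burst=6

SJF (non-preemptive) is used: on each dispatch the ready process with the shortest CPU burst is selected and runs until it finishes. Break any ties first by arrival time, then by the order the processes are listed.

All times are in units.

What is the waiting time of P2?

Gantt: | P2 0-8 | P0 8-9 | P1 9-11 | P4 11-14 | P5 14-20 | P3 20-30 |
Completion: P0=9  P1=11  P2=8  P3=30  P4=14  P5=20
Waiting(P2) = turnaround − burst = 8 − 8 = 0

0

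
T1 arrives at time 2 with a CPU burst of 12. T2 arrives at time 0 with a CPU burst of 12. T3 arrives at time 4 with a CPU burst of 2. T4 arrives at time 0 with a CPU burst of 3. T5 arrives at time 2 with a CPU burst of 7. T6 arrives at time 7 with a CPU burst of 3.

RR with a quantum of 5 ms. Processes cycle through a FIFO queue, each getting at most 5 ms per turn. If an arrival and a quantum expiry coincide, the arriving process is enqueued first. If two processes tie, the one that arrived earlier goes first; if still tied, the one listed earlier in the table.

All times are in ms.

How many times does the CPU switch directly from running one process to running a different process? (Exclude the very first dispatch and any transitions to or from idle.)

10

Timeline: | T2 0-5 | T4 5-8 | T1 8-13 | T5 13-18 | T3 18-20 | T2 20-25 | T6 25-28 | T1 28-33 | T5 33-35 | T2 35-37 | T1 37-39 |
Completion: T1=39  T2=37  T3=20  T4=8  T5=35  T6=28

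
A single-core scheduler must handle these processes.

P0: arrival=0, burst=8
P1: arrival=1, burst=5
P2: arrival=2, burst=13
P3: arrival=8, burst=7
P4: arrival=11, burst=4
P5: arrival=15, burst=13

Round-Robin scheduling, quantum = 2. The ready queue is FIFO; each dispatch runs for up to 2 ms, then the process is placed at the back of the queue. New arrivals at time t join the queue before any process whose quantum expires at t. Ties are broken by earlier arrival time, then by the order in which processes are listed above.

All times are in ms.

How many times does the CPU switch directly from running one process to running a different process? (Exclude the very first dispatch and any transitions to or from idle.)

24

Timeline: | P0 0-2 | P1 2-4 | P2 4-6 | P0 6-8 | P1 8-10 | P2 10-12 | P3 12-14 | P0 14-16 | P1 16-17 | P4 17-19 | P2 19-21 | P3 21-23 | P5 23-25 | P0 25-27 | P4 27-29 | P2 29-31 | P3 31-33 | P5 33-35 | P2 35-37 | P3 37-38 | P5 38-40 | P2 40-42 | P5 42-44 | P2 44-45 | P5 45-50 |
Completion: P0=27  P1=17  P2=45  P3=38  P4=29  P5=50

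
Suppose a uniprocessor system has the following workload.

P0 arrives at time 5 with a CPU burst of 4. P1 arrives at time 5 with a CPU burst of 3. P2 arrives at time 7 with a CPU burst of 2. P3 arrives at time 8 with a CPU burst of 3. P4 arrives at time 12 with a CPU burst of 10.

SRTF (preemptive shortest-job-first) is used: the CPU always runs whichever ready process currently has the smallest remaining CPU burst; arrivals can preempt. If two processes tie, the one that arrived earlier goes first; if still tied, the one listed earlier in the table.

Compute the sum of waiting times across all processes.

Timeline: | idle 0-5 | P1 5-8 | P2 8-10 | P3 10-13 | P0 13-17 | P4 17-27 |
Completion: P0=17  P1=8  P2=10  P3=13  P4=27
Turnaround (C−A): P0=12  P1=3  P2=3  P3=5  P4=15
Waiting = turnaround − burst: P0=8, P1=0, P2=1, P3=2, P4=5
Total waiting = 8 + 0 + 1 + 2 + 5 = 16

16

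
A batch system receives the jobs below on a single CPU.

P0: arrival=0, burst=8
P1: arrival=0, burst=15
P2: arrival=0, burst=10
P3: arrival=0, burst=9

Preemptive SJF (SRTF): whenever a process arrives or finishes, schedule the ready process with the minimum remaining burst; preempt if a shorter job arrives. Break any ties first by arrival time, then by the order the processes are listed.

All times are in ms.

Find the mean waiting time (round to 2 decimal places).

Schedule: | P0 0-8 | P3 8-17 | P2 17-27 | P1 27-42 |
Completion: P0=8  P1=42  P2=27  P3=17
Turnaround (C−A): P0=8  P1=42  P2=27  P3=17
Waiting times: P0=0, P1=27, P2=17, P3=8
Average waiting = (0+27+17+8) / 4 = 52/4 = 13.00

13.00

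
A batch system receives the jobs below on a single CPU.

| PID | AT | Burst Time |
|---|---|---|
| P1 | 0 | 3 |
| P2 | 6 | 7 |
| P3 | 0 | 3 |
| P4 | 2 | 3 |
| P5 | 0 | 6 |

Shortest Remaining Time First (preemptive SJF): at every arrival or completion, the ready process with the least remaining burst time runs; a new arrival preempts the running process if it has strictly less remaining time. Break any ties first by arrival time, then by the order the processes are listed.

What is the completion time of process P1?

Gantt: | P1 0-3 | P3 3-6 | P4 6-9 | P5 9-15 | P2 15-22 |
Completion: P1=3  P2=22  P3=6  P4=9  P5=15

3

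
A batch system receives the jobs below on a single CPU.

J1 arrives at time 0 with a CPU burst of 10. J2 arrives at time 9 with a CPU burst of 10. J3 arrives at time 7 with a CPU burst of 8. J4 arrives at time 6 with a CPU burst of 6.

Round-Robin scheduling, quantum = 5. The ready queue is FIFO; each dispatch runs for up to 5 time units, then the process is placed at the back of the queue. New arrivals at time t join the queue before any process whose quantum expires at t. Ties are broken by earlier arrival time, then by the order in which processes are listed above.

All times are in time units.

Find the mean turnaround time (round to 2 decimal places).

19.25

Gantt: | J1 0-10 | J4 10-15 | J3 15-20 | J2 20-25 | J4 25-26 | J3 26-29 | J2 29-34 |
Completion: J1=10  J2=34  J3=29  J4=26
Turnaround (C−A): J1=10  J2=25  J3=22  J4=20
Turnaround times: J1=10, J2=25, J3=22, J4=20
Average turnaround = (10+25+22+20) / 4 = 77/4 = 19.25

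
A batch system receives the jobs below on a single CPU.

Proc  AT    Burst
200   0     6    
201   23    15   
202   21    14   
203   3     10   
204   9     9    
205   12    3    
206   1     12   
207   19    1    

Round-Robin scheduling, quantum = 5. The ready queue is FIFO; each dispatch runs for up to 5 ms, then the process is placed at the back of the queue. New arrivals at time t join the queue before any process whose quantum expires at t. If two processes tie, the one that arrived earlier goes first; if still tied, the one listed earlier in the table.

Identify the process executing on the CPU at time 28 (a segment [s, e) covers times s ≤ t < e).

Gantt: | 200 0-5 | 206 5-10 | 203 10-15 | 200 15-16 | 204 16-21 | 206 21-26 | 205 26-29 | 203 29-34 | 207 34-35 | 202 35-40 | 204 40-44 | 201 44-49 | 206 49-51 | 202 51-56 | 201 56-61 | 202 61-65 | 201 65-70 |
Completion: 200=16  201=70  202=65  203=34  204=44  205=29  206=51  207=35
Turnaround (C−A): 200=16  201=47  202=44  203=31  204=35  205=17  206=50  207=16

205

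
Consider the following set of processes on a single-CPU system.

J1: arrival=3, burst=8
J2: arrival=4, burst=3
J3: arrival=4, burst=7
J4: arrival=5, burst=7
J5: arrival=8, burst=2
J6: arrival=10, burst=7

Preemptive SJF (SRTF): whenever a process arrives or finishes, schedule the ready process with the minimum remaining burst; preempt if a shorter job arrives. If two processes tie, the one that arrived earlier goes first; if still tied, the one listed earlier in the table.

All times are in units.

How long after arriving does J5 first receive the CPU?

0

Timeline: | idle 0-3 | J1 3-4 | J2 4-7 | J1 7-8 | J5 8-10 | J1 10-16 | J3 16-23 | J4 23-30 | J6 30-37 |
Completion: J1=16  J2=7  J3=23  J4=30  J5=10  J6=37
Response(J5) = first start − arrival = 8 − 8 = 0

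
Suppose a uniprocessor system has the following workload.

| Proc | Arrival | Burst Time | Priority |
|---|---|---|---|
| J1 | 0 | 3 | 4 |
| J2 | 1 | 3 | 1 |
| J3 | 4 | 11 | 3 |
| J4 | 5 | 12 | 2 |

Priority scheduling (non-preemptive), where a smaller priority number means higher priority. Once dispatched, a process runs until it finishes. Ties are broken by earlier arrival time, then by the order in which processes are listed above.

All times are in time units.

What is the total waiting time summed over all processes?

17

Gantt: | J1 0-3 | J2 3-6 | J4 6-18 | J3 18-29 |
Completion: J1=3  J2=6  J3=29  J4=18
Waiting = turnaround − burst: J1=0, J2=2, J3=14, J4=1
Total waiting = 0 + 2 + 14 + 1 = 17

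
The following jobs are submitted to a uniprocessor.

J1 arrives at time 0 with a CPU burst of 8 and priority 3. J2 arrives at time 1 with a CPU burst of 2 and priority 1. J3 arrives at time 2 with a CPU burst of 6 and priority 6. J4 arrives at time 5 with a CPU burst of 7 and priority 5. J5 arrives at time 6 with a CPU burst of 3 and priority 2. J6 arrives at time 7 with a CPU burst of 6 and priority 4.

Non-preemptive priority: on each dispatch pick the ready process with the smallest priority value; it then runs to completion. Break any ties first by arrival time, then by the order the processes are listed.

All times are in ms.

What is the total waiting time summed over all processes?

55

Schedule: | J1 0-8 | J2 8-10 | J5 10-13 | J6 13-19 | J4 19-26 | J3 26-32 |
Completion: J1=8  J2=10  J3=32  J4=26  J5=13  J6=19
Turnaround (C−A): J1=8  J2=9  J3=30  J4=21  J5=7  J6=12
Waiting = turnaround − burst: J1=0, J2=7, J3=24, J4=14, J5=4, J6=6
Total waiting = 0 + 7 + 24 + 14 + 4 + 6 = 55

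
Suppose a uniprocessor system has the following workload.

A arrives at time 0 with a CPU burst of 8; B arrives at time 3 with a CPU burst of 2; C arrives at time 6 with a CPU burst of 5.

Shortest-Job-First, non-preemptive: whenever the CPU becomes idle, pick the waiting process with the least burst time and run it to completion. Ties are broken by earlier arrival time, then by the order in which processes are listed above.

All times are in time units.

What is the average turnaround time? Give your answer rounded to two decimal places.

Schedule: | A 0-8 | B 8-10 | C 10-15 |
Completion: A=8  B=10  C=15
Turnaround times: A=8, B=7, C=9
Average turnaround = (8+7+9) / 3 = 24/3 = 8.00

8.00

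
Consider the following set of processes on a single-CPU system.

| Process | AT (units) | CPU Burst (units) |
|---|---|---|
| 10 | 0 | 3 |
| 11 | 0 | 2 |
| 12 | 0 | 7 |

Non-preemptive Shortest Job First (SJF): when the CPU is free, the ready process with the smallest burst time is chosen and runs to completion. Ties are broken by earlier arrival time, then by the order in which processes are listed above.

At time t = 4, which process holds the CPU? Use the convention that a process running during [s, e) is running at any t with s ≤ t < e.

Gantt: | 11 0-2 | 10 2-5 | 12 5-12 |
Completion: 10=5  11=2  12=12

10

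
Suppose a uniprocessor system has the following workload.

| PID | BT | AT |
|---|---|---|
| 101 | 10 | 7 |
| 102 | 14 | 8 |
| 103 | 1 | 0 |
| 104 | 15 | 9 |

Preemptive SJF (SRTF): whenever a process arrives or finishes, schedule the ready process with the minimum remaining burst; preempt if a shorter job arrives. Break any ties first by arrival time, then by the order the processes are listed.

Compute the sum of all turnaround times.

Gantt: | 103 0-1 | idle 1-7 | 101 7-17 | 102 17-31 | 104 31-46 |
Completion: 101=17  102=31  103=1  104=46
Turnaround (C−A): 101=10  102=23  103=1  104=37
Turnaround = completion − arrival: 101=10, 102=23, 103=1, 104=37
Total turnaround = 10 + 23 + 1 + 37 = 71

71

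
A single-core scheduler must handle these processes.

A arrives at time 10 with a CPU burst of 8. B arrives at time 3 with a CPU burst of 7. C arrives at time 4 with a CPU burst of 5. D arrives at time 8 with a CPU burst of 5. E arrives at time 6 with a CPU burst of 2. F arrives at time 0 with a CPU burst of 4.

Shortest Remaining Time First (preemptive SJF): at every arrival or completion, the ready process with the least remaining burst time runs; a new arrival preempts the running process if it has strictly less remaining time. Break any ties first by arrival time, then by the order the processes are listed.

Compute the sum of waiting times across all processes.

31

Schedule: | F 0-4 | C 4-6 | E 6-8 | C 8-11 | D 11-16 | B 16-23 | A 23-31 |
Completion: A=31  B=23  C=11  D=16  E=8  F=4
Turnaround (C−A): A=21  B=20  C=7  D=8  E=2  F=4
Waiting = turnaround − burst: A=13, B=13, C=2, D=3, E=0, F=0
Total waiting = 13 + 13 + 2 + 3 + 0 + 0 = 31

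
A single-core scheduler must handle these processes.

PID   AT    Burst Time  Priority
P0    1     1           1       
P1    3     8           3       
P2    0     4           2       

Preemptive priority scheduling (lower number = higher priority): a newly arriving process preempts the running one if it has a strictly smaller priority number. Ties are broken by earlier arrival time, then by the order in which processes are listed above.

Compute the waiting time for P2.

Gantt: | P2 0-1 | P0 1-2 | P2 2-5 | P1 5-13 |
Completion: P0=2  P1=13  P2=5
Turnaround (C−A): P0=1  P1=10  P2=5
Waiting(P2) = turnaround − burst = 5 − 4 = 1

1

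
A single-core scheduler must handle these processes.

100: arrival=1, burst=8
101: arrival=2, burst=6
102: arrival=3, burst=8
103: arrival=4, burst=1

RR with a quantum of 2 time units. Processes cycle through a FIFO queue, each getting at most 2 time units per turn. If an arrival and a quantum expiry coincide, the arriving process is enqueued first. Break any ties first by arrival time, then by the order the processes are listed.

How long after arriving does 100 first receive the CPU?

Timeline: | idle 0-1 | 100 1-3 | 101 3-5 | 102 5-7 | 100 7-9 | 103 9-10 | 101 10-12 | 102 12-14 | 100 14-16 | 101 16-18 | 102 18-20 | 100 20-22 | 102 22-24 |
Completion: 100=22  101=18  102=24  103=10
Turnaround (C−A): 100=21  101=16  102=21  103=6
Response(100) = first start − arrival = 1 − 1 = 0

0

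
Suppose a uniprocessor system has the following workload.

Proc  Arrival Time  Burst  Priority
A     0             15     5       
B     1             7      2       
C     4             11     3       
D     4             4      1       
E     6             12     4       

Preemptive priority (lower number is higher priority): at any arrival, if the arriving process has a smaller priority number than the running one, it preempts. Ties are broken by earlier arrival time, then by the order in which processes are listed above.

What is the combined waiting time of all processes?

Schedule: | A 0-1 | B 1-4 | D 4-8 | B 8-12 | C 12-23 | E 23-35 | A 35-49 |
Completion: A=49  B=12  C=23  D=8  E=35
Turnaround (C−A): A=49  B=11  C=19  D=4  E=29
Waiting = turnaround − burst: A=34, B=4, C=8, D=0, E=17
Total waiting = 34 + 4 + 8 + 0 + 17 = 63

63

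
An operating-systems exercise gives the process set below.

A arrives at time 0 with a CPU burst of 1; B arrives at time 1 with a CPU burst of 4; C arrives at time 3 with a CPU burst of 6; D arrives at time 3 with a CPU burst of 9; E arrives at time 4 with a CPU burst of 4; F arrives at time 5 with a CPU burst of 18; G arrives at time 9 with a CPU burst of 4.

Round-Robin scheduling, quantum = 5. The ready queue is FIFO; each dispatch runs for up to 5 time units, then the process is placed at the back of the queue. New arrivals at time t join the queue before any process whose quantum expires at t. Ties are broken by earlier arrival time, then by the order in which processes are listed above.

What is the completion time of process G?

28

Timeline: | A 0-1 | B 1-5 | C 5-10 | D 10-15 | E 15-19 | F 19-24 | G 24-28 | C 28-29 | D 29-33 | F 33-46 |
Completion: A=1  B=5  C=29  D=33  E=19  F=46  G=28
Turnaround (C−A): A=1  B=4  C=26  D=30  E=15  F=41  G=19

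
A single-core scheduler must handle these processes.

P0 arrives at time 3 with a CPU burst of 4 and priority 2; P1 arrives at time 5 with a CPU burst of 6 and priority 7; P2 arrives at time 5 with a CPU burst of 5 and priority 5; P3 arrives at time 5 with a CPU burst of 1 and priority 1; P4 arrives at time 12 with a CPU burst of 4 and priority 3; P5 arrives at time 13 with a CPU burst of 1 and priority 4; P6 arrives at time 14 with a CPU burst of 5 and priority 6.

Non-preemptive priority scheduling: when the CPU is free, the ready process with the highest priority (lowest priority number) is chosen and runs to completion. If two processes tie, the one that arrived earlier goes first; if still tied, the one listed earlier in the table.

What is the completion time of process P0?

7

Gantt: | idle 0-3 | P0 3-7 | P3 7-8 | P2 8-13 | P4 13-17 | P5 17-18 | P6 18-23 | P1 23-29 |
Completion: P0=7  P1=29  P2=13  P3=8  P4=17  P5=18  P6=23
Turnaround (C−A): P0=4  P1=24  P2=8  P3=3  P4=5  P5=5  P6=9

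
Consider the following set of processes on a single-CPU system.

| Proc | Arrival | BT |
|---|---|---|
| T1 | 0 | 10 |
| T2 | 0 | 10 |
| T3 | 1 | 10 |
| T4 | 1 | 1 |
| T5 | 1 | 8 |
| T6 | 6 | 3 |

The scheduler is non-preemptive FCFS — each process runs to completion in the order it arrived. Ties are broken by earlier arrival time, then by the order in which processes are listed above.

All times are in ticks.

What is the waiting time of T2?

10

Timeline: | T1 0-10 | T2 10-20 | T3 20-30 | T4 30-31 | T5 31-39 | T6 39-42 |
Completion: T1=10  T2=20  T3=30  T4=31  T5=39  T6=42
Turnaround (C−A): T1=10  T2=20  T3=29  T4=30  T5=38  T6=36
Waiting(T2) = turnaround − burst = 20 − 10 = 10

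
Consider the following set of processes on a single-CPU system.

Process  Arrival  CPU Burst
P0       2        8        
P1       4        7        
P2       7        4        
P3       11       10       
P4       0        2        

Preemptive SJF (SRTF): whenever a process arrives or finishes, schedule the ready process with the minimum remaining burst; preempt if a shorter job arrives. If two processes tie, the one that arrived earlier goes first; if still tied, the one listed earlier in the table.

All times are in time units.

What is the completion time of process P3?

Timeline: | P4 0-2 | P0 2-10 | P2 10-14 | P1 14-21 | P3 21-31 |
Completion: P0=10  P1=21  P2=14  P3=31  P4=2
Turnaround (C−A): P0=8  P1=17  P2=7  P3=20  P4=2

31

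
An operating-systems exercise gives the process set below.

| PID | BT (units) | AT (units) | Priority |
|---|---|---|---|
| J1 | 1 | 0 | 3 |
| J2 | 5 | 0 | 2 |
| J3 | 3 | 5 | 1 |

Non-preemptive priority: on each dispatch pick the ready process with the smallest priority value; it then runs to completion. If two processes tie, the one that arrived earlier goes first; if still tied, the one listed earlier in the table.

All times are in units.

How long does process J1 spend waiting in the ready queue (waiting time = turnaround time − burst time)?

8

Gantt: | J2 0-5 | J3 5-8 | J1 8-9 |
Completion: J1=9  J2=5  J3=8
Turnaround (C−A): J1=9  J2=5  J3=3
Waiting(J1) = turnaround − burst = 9 − 1 = 8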